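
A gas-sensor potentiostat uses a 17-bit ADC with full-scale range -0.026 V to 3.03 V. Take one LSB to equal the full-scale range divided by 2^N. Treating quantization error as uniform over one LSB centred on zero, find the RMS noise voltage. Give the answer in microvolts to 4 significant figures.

The full-scale span is 3.03 − (-0.026) = 3.056 V.
One LSB is 3.056 V / 131072 = 23.3154 µV.
For a uniform distribution on [−LSB/2, +LSB/2], V_rms = LSB/√12 = 23.3154 µV/3.4641 = 6.731 µV.

6.731 µV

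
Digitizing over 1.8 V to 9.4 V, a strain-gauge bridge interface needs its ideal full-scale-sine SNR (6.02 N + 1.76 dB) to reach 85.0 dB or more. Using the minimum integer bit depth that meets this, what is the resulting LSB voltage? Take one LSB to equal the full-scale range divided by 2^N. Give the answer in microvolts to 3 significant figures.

464 µV

Span: 9.4 V − (1.8 V) = 7.6 V.
N ≥ (85.0 − 1.76)/6.02 = 13.827 → N_min = 14.
LSB = 7.6 V ÷ 2^14 = 7.6/16384 V = 464 µV.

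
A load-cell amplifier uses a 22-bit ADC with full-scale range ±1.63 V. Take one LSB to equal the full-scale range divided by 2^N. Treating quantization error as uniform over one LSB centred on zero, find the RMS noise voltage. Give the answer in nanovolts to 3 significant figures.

224 nV

Span: 1.63 V − (-1.63 V) = 3.26 V.
One LSB is 3.26 V / 4194304 = 0.77724 µV.
V_rms = LSB/√12 = 0.77724 µV / √12 = 224 nV.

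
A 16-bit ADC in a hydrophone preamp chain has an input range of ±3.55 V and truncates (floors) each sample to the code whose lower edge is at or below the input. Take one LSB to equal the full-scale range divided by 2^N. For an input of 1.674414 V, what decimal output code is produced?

The full-scale span is 3.55 − (-3.55) = 7.1 V. LSB = 7.1 V / 2^16 ≈ 108.3 µV.
V_in − V_min = 1.674414 − (-3.55) = 5.224414 V.
Divide by LSB: 5.224414 × 65536/7.1 = 48223.5487.
Truncating gives code 48223.

48223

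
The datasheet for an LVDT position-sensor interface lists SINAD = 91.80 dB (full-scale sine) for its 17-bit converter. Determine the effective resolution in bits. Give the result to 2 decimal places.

14.96 bits

ENOB = (91.80 − 1.76)/6.02 = 14.9568 bits.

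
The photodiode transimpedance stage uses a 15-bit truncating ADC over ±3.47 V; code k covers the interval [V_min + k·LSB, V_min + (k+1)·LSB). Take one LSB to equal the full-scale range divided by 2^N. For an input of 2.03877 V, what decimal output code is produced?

Span: 3.47 V − (-3.47 V) = 6.94 V. LSB = 6.94 V / 2^15 ≈ 211.8 µV.
V_in − V_min = 2.03877 − (-3.47) = 5.50877 V.
Divide by LSB: 5.50877 × 32768/6.94 = 26010.2846.
Truncating gives code 26010.

26010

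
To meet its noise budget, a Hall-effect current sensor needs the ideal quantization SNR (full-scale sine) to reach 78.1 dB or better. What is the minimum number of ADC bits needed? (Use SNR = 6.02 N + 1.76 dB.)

13 bits

N ≥ (78.1 − 1.76)/6.02 = 12.681 → N_min = 13.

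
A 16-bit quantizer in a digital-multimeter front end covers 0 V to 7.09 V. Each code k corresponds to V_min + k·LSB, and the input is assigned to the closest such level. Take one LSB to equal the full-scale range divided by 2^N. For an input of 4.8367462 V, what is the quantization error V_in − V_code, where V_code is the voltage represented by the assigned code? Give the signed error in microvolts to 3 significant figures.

Range is 7.09 V. LSB = 7.09 V / 2^16 ≈ 108.2 µV.
(V_in − V_min)/LSB = (4.8367462 − (0)) × 65536/7.09 = 44708.1804 → nearest code k = 44708.
V_code = V_min + k × range/2^16 = 0 + 44708 × 7.09/65536 = 4.8367266846 V.
e = 4.8367462 − (4.8367266846) = +19.5 µV.

+19.5 µV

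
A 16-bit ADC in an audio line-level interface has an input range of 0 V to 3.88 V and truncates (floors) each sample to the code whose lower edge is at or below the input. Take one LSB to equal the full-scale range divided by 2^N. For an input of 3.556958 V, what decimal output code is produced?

60079

V_FS = 3.88 V. LSB = 3.88 V / 2^16 ≈ 59.20 µV.
V_in − V_min = 3.556958 − (0) = 3.556958 V.
Divide by LSB: 3.556958 × 65536/3.88 = 60079.5875.
Truncating gives code 60079.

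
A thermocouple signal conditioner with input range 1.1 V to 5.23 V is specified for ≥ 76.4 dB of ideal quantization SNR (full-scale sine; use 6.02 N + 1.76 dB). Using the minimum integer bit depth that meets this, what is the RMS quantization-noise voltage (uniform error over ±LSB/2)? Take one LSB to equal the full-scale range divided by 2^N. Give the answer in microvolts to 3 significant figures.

146 µV

Full-scale range = 5.23 V − (1.1 V) = 4.13 V.
6.02 N + 1.76 ≥ 76.4 gives N ≥ 12.399, so the minimum integer is 13.
LSB = 4.13 V ÷ 2^13 = 4.13/8192 V = 0.50415 mV.
RMS noise = LSB/√12 = 146 µV.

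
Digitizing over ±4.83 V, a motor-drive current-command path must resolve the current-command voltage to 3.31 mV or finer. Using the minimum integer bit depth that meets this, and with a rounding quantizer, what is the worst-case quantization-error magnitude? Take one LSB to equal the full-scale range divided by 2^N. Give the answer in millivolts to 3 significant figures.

1.18 mV

Span: 4.83 V − (-4.83 V) = 9.66 V.
Required number of levels: 9.66/3.31 mV = 2918.4; smallest N with 2^N ≥ that is 12.
LSB = 9.66 V / 2^12 = 2.3584 mV.
|e|_max = LSB/2 = 1.18 mV.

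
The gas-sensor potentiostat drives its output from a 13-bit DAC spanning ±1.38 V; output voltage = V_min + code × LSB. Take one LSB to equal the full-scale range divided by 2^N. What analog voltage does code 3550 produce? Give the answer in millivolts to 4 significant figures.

-184.0 mV

Span: 1.38 V − (-1.38 V) = 2.76 V. LSB = 2.76 V / 2^13.
V_out = -1.38 + 3550 × (2.76/8192) V
      = -1.38 V + 1.19604 V = -0.183955 V.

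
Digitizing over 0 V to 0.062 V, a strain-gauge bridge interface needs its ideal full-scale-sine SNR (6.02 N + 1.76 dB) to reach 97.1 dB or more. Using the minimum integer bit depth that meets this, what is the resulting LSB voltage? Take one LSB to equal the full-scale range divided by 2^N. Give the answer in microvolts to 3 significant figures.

V_FS = 0.062 V.
Required N = ⌈(97.1 − 1.76)/6.02⌉ = ⌈15.837⌉ = 16.
LSB = 0.062 V ÷ 2^16 = 0.062/65536 V = 0.946 µV.

0.946 µV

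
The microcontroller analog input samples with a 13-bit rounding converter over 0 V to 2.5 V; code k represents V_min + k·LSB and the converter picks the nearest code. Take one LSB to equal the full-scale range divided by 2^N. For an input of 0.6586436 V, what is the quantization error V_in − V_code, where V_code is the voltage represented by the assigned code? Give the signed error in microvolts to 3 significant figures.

Range is 2.5 V. LSB = 2.5 V / 2^13 ≈ 305.2 µV.
(0.6586436 − (0)) / LSB = 0.6586436 × 8192/2.5 = 2158.2433. Nearest integer: k = 2158.
V_code = 0 + (2158/8192) × 2.5 = 0.6585693359 V.
Error = V_in − V_code = 0.6586436 − (0.6585693359) = +74.3 µV.

+74.3 µV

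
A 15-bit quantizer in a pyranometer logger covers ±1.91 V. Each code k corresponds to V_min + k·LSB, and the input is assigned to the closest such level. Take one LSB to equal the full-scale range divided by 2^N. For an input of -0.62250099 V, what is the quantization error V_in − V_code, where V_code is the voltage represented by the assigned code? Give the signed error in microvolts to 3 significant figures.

+21.0 µV

Span: 1.91 V − (-1.91 V) = 3.82 V. LSB = 3.82 V / 2^15 ≈ 116.6 µV.
(V_in − V_min)/LSB = (-0.62250099 − (-1.91)) × 32768/3.82 = 11044.1800 → nearest code k = 11044.
Reconstructed level: -1.91 + 11044 × 3.82/32768 V = -0.62252197266 V.
V_in − V_code = -0.62250099 − (-0.62252197266) = +21.0 µV.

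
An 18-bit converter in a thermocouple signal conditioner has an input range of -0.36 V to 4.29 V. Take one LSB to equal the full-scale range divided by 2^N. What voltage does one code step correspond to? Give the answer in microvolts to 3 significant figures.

17.7 µV

The full-scale span is 4.29 − (-0.36) = 4.65 V.
2^18 = 262144 levels.
One LSB is 4.65 V / 262144 = 17.7 µV.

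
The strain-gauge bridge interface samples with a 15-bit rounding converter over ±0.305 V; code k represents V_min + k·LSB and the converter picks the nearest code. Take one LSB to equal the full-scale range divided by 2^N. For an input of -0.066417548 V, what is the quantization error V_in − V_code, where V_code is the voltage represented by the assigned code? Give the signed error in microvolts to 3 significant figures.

+3.35 µV

The full-scale span is 0.305 − (-0.305) = 0.61 V. LSB = 0.61 V / 2^15 ≈ 18.62 µV.
(V_in − V_min)/LSB = (-0.066417548 − (-0.305)) × 32768/0.61 = 12816.1800 → nearest code k = 12816.
Reconstructed level: -0.305 + 12816 × 0.61/32768 V = -0.066420898438 V.
Error = V_in − V_code = -0.066417548 − (-0.066420898438) = +3.35 µV.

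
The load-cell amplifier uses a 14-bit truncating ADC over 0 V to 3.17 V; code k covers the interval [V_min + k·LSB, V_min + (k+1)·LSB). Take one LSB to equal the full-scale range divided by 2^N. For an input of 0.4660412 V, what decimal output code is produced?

Span = 3.17 V. LSB = 3.17 V / 2^14 ≈ 193.5 µV.
(V_in − V_min) × 2^14/range = (0.4660412 − (0)) × 16384/3.17 = 2408.713.
Floor → code = 2408.

2408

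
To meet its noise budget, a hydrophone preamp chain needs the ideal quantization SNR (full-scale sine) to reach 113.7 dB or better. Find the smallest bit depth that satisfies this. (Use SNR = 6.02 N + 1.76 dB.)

Required N = ⌈(113.7 − 1.76)/6.02⌉ = ⌈18.595⌉ = 19.

19 bits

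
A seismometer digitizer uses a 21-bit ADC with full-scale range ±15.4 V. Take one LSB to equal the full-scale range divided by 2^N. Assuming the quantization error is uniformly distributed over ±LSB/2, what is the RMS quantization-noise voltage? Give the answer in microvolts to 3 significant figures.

4.24 µV

Full-scale range = 15.4 V − (-15.4 V) = 30.8 V.
One LSB is 30.8 V / 2097152 = 14.687 µV.
σ_q = LSB/√12 = 14.687 µV/3.4641 = 4.24 µV.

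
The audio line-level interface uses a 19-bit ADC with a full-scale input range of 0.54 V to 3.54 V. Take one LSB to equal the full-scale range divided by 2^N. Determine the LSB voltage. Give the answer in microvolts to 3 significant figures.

Full-scale range = 3.54 V − (0.54 V) = 3 V.
Number of codes = 2^19 = 524288.
LSB = 3 V / 2^19 = 5.72 µV.

5.72 µV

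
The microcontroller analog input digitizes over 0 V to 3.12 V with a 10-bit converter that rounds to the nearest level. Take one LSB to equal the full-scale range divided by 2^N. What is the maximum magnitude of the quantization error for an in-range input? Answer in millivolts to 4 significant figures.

V_FS = 3.12 V.
LSB = 3.12 V ÷ 2^10 = 3.12/1024 V = 3.04688 mV.
Worst-case error for round-to-nearest is half an LSB: 1.523 mV.

1.523 mV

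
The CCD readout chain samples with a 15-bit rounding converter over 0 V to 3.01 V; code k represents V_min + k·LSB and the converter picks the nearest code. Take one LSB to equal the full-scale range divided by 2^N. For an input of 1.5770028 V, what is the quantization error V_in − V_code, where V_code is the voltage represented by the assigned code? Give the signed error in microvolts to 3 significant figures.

Range is 3.01 V. LSB = 3.01 V / 2^15 ≈ 91.86 µV.
(V_in − V_min)/LSB = (1.5770028 − (0)) × 32768/3.01 = 17167.8498 → nearest code k = 17168.
Reconstructed level: 0 + 17168 × 3.01/32768 V = 1.5770166016 V.
V_in − V_code = 1.5770028 − (1.5770166016) = −13.8 µV.

−13.8 µV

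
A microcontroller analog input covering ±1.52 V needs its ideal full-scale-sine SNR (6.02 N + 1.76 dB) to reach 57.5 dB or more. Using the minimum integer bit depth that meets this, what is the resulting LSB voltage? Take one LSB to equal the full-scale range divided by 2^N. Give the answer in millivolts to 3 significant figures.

2.97 mV

Span: 1.52 V − (-1.52 V) = 3.04 V.
N ≥ (57.5 − 1.76)/6.02 = 9.259 → N_min = 10.
Step size = 3.04/1024 V = 2.97 mV.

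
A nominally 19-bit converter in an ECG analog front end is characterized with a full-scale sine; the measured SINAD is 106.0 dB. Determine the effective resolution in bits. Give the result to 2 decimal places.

17.32 bits

ENOB = (106.0 − 1.76)/6.02 = 17.3156 bits.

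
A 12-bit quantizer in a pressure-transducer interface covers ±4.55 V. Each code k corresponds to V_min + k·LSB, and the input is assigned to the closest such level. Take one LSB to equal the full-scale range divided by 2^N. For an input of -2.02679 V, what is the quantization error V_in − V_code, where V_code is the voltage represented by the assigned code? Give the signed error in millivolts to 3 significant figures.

The full-scale span is 4.55 − (-4.55) = 9.1 V. LSB = 9.1 V / 2^12 ≈ 2.222 mV.
(V_in − V_min)/LSB = (-2.02679 − (-4.55)) × 4096/9.1 = 1135.7218 → nearest code k = 1136.
Reconstructed level: -4.55 + 1136 × 9.1/4096 V = -2.026171875 V.
e = -2.02679 − (-2.026171875) = −0.618 mV.

−0.618 mV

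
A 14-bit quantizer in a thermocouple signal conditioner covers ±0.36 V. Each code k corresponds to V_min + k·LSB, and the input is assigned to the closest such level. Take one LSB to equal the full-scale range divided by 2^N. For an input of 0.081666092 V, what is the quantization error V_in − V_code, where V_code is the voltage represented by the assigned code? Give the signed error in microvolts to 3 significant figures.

The full-scale span is 0.36 − (-0.36) = 0.72 V. LSB = 0.72 V / 2^14 ≈ 43.95 µV.
(V_in − V_min)/LSB = (0.081666092 − (-0.36)) × 16384/0.72 = 10050.3573 → nearest code k = 10050.
Reconstructed level: -0.36 + 10050 × 0.72/16384 V = 0.081650390625 V.
Error = V_in − V_code = 0.081666092 − (0.081650390625) = +15.7 µV.

+15.7 µV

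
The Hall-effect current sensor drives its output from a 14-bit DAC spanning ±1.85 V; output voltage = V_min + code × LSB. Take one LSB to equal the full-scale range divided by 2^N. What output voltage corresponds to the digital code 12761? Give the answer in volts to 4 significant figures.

Range = 1.85 − (-1.85) = 3.7 V. LSB = 3.7 V / 2^14.
Output = V_min + (12761/16384) × range = -1.85 + 0.778870 × 3.7 V
      = -1.85 + 2.88182 = 1.03182 V.

1.032 V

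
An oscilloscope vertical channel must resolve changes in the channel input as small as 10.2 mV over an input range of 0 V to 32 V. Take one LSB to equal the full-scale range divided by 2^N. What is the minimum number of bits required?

12 bits

V_FS = 32 V.
Need 2^N ≥ 32 V / 10.2 mV = 3137 → N_min = 12.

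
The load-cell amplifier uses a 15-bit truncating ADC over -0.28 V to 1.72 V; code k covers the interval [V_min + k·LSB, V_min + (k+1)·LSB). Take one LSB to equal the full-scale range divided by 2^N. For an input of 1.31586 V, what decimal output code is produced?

26146

Full-scale range = 1.72 V − (-0.28 V) = 2 V. LSB = 2 V / 2^15 ≈ 61.04 µV.
code = ⌊(V_in − V_min)/LSB⌋ = ⌊(V_in − V_min) × 2^15 / range⌋
     = ⌊(1.31586 − (-0.28)) × 32768 / 2⌋ = ⌊1.59586 × 32768/2⌋
     = ⌊26146.570⌋ = 26146.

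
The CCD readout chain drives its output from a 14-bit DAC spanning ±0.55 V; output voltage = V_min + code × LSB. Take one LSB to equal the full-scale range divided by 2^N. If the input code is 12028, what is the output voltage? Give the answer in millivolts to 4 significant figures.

257.5 mV

Full-scale range = 0.55 V − (-0.55 V) = 1.1 V. LSB = 1.1 V / 2^14.
Output = V_min + (12028/16384) × range = -0.55 + 0.734131 × 1.1 V
      = -0.55 + 0.807544 = 0.257544 V.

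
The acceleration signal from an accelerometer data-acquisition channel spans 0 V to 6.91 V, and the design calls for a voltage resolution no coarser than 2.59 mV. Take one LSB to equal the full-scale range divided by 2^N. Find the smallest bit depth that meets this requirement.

12 bits

V_FS = 6.91 V.
Need 2^N ≥ 6.91 V / 2.59 mV = 2668 → N_min = 12.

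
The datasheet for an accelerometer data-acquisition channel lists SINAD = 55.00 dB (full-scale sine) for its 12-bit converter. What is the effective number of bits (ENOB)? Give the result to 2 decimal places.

ENOB = (SINAD − 1.76) / 6.02 = (55.00 − 1.76) / 6.02 = 53.24 / 6.02 = 8.8439.

8.84 bits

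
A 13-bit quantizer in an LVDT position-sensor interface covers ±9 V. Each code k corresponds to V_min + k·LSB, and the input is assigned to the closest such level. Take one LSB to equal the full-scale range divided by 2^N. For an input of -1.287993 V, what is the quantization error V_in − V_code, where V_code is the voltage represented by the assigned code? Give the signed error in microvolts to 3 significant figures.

−395 µV

Range = 9 − (-9) = 18 V. LSB = 18 V / 2^13 ≈ 2.197 mV.
(V_in − V_min)/LSB = (-1.287993 − (-9)) × 8192/18 = 3509.8201 → nearest code k = 3510.
Reconstructed level: -9 + 3510 × 18/8192 V = -1.287597656 V.
Error = V_in − V_code = -1.287993 − (-1.287597656) = −395 µV.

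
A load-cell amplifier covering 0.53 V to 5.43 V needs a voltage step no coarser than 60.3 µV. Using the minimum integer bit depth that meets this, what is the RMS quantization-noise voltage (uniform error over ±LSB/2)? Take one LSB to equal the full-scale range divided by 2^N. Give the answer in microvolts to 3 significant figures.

Range = 5.43 − (0.53) = 4.9 V.
Levels needed ≥ 4.9/60.3 µV = 81260. 2^17 = 131072 suffices, so N_min = 17.
One LSB is 4.9 V / 131072 = 37.384 µV.
σ_q = LSB/√12 = 37.384 µV/3.4641 = 10.8 µV.

10.8 µV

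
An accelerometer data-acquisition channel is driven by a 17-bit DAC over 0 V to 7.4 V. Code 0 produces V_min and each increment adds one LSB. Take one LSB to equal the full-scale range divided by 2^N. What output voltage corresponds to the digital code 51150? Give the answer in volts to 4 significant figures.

2.888 V

Span = 7.4 V. LSB = 7.4 V / 2^17.
V_out = 0 + 51150 × (7.4/131072) V
      = 0 V + 2.88780 V = 2.88780 V.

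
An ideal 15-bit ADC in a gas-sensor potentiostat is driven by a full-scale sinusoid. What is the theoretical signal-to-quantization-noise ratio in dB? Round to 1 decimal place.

Ideal quantization SNR: 6.02 × 15 + 1.76 dB = 92.1 dB.

92.1 dB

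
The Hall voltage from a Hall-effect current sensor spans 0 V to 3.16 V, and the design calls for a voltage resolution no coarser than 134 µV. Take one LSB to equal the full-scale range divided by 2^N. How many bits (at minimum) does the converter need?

15 bits

V_FS = 3.16 V.
Need 2^N ≥ 3.16 V / 134 µV = 23580 → N_min = 15.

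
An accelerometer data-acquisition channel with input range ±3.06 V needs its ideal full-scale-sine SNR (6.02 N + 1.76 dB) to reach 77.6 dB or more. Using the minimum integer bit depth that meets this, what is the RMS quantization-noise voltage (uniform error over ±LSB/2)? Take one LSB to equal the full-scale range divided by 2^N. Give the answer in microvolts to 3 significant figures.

The full-scale span is 3.06 − (-3.06) = 6.12 V.
N ≥ (77.6 − 1.76)/6.02 = 12.598 → N_min = 13.
LSB = 6.12 V ÷ 2^13 = 6.12/8192 V = 0.74707 mV.
σ_q = LSB/√12 = 0.74707 mV/3.4641 = 216 µV.

216 µV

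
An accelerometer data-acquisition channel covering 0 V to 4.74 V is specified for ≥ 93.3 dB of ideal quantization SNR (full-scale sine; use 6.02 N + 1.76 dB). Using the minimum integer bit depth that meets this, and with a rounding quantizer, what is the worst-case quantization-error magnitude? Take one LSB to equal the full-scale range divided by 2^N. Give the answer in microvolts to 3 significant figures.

Span = 4.74 V.
6.02 N + 1.76 ≥ 93.3 gives N ≥ 15.206, so the minimum integer is 16.
LSB = 4.74 V ÷ 2^16 = 4.74/65536 V = 72.327 µV.
|e|_max = LSB/2 = 36.2 µV.

36.2 µV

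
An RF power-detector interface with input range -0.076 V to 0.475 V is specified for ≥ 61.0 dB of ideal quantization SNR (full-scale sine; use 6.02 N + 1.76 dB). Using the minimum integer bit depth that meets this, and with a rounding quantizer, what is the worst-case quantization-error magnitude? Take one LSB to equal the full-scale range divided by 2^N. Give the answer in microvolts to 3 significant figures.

Range = 0.475 − (-0.076) = 0.551 V.
Required N = ⌈(61.0 − 1.76)/6.02⌉ = ⌈9.841⌉ = 10.
One LSB is 0.551 V / 1024 = 0.53809 mV.
Max error for round-to-nearest is LSB/2 = 269 µV.

269 µV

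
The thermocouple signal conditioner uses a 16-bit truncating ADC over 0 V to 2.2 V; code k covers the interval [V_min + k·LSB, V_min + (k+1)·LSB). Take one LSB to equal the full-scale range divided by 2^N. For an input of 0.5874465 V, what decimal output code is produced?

17499

Span = 2.2 V. LSB = 2.2 V / 2^16 ≈ 33.57 µV.
code = ⌊(V_in − V_min)/LSB⌋ = ⌊(V_in − V_min) × 2^16 / range⌋
     = ⌊(0.5874465 − (0)) × 65536 / 2.2⌋ = ⌊0.5874465 × 65536/2.2⌋
     = ⌊17499.497⌋ = 17499.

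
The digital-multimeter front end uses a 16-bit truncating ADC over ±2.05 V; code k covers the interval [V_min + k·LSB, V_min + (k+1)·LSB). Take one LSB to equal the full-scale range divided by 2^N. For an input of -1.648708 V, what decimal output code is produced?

Span: 2.05 V − (-2.05 V) = 4.1 V. LSB = 4.1 V / 2^16 ≈ 62.56 µV.
V_in − V_min = -1.648708 − (-2.05) = 0.401292 V.
Divide by LSB: 0.401292 × 65536/4.1 = 6414.4079.
Truncating gives code 6414.

6414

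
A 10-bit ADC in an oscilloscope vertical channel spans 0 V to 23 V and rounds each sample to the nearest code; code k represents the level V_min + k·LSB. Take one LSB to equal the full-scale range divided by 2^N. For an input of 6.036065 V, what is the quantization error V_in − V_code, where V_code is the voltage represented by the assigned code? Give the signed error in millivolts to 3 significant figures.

Full-scale range = 23 V. LSB = 23 V / 2^10 ≈ 22.46 mV.
Position in LSBs: (6.036065 − (0)) × 1024/23 = 268.7361; rounding gives k = 269.
V_code = V_min + k × range/2^10 = 0 + 269 × 23/1024 = 6.041992188 V.
V_in − V_code = 6.036065 − (6.041992188) = −5.93 mV.

−5.93 mV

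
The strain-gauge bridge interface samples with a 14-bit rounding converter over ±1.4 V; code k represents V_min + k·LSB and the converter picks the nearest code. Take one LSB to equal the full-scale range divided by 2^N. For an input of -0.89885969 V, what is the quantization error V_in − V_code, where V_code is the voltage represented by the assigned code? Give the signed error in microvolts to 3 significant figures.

+66.1 µV

Span: 1.4 V − (-1.4 V) = 2.8 V. LSB = 2.8 V / 2^14 ≈ 170.9 µV.
(-0.89885969 − (-1.4)) / LSB = 0.50114031 × 16384/2.8 = 2932.3867. Nearest integer: k = 2932.
V_code = -1.4 + (2932/16384) × 2.8 = -0.89892578125 V.
e = -0.89885969 − (-0.89892578125) = +66.1 µV.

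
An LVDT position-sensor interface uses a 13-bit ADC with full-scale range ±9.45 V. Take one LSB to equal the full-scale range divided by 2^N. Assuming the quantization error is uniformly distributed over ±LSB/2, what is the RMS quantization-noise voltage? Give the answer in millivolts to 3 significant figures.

0.666 mV

Span: 9.45 V − (-9.45 V) = 18.9 V.
One LSB is 18.9 V / 8192 = 2.3071 mV.
σ_q = LSB/√12 = 2.3071 mV/3.4641 = 0.666 mV.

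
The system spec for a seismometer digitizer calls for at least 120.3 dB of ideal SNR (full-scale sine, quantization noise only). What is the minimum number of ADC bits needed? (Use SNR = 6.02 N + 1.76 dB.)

6.02 N + 1.76 ≥ 120.3 gives N ≥ 19.691, so the minimum integer is 20.

20 bits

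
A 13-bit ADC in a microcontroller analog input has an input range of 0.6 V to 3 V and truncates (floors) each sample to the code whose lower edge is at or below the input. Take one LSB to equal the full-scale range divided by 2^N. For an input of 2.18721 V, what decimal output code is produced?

Span: 3 V − (0.6 V) = 2.4 V. LSB = 2.4 V / 2^13 ≈ 293.0 µV.
code = ⌊(V_in − V_min)/LSB⌋ = ⌊(V_in − V_min) × 2^13 / range⌋
     = ⌊(2.18721 − (0.6)) × 8192 / 2.4⌋ = ⌊1.58721 × 8192/2.4⌋
     = ⌊5417.677⌋ = 5417.

5417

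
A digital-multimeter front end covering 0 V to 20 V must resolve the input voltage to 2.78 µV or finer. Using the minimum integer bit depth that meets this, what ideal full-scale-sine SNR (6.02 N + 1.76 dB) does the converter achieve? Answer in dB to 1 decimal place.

Range is 20 V.
Required number of levels: 20/2.78 µV = 7.1942e6; smallest N with 2^N ≥ that is 23.
Ideal SNR at N = 23: 6.02·23 + 1.76 = 140.2 dB.

140.2 dB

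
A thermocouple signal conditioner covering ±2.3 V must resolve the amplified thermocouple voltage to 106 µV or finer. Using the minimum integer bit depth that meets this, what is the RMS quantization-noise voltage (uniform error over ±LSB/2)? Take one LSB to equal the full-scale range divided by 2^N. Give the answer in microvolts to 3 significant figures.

20.3 µV

Full-scale range = 2.3 V − (-2.3 V) = 4.6 V.
Required number of levels: 4.6/106 µV = 43396; smallest N with 2^N ≥ that is 16.
Step size = 4.6/65536 V = 70.190 µV.
σ_q = LSB/√12 = 70.190 µV/3.4641 = 20.3 µV.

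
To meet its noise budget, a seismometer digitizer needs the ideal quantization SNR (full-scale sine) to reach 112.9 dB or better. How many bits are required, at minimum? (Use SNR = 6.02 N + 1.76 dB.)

19 bits

6.02 N + 1.76 ≥ 112.9 gives N ≥ 18.462, so the minimum integer is 19.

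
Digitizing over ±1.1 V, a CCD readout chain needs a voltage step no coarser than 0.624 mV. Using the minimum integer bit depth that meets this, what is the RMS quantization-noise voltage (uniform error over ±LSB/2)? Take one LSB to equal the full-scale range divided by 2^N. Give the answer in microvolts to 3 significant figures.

155 µV

Span: 1.1 V − (-1.1 V) = 2.2 V.
Need 2^N ≥ 2.2 V / 0.624 mV = 3526 → N_min = 12.
LSB = 2.2 V ÷ 2^12 = 2.2/4096 V = 0.53711 mV.
V_rms = LSB/√12 = 155 µV.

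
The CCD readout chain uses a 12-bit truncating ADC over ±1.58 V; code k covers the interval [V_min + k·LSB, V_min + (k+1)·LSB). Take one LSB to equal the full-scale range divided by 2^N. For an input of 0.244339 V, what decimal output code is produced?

2364

Range = 1.58 − (-1.58) = 3.16 V. LSB = 3.16 V / 2^12 ≈ 0.7715 mV.
(V_in − V_min) × 2^12/range = (0.244339 − (-1.58)) × 4096/3.16 = 2364.713.
Floor → code = 2364.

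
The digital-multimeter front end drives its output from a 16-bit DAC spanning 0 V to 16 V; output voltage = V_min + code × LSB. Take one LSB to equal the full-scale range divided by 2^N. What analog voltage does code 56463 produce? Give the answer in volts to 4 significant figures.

Full-scale range = 16 V. LSB = 16 V / 2^16.
V_out = 0 + 56463 × (16/65536) V
      = 0 + 13.7849 = 13.7849 V.

13.78 V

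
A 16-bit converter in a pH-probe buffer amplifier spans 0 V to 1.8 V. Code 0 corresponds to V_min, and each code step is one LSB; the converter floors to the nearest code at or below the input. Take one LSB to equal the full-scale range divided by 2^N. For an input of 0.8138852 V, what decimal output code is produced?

29632

Full-scale range = 1.8 V. LSB = 1.8 V / 2^16 ≈ 27.47 µV.
code = ⌊(V_in − V_min)/LSB⌋ = ⌊(V_in − V_min) × 2^16 / range⌋
     = ⌊(0.8138852 − (0)) × 65536 / 1.8⌋ = ⌊0.8138852 × 65536/1.8⌋
     = ⌊29632.656⌋ = 29632.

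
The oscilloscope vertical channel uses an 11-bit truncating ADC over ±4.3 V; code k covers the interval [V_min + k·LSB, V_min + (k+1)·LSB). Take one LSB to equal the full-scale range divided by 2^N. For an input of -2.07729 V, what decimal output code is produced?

The full-scale span is 4.3 − (-4.3) = 8.6 V. LSB = 8.6 V / 2^11 ≈ 4.199 mV.
code = ⌊(V_in − V_min)/LSB⌋ = ⌊(V_in − V_min) × 2^11 / range⌋
     = ⌊(-2.07729 − (-4.3)) × 2048 / 8.6⌋ = ⌊2.22271 × 2048/8.6⌋
     = ⌊529.315⌋ = 529.

529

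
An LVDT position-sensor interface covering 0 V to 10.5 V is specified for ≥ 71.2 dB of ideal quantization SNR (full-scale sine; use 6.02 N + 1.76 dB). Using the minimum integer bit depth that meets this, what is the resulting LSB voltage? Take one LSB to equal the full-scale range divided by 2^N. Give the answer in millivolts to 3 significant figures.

2.56 mV

Full-scale range = 10.5 V.
Required N = ⌈(71.2 − 1.76)/6.02⌉ = ⌈11.535⌉ = 12.
LSB = 10.5 V ÷ 2^12 = 10.5/4096 V = 2.56 mV.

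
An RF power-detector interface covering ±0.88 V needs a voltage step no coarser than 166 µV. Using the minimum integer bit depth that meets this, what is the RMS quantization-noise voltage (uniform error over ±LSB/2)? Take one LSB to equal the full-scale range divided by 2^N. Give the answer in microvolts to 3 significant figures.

31.0 µV

Full-scale range = 0.88 V − (-0.88 V) = 1.76 V.
Required number of levels: 1.76/166 µV = 10602; smallest N with 2^N ≥ that is 14.
LSB = 1.76 V ÷ 2^14 = 1.76/16384 V = 107.42 µV.
V_rms = LSB/√12 = 31.0 µV.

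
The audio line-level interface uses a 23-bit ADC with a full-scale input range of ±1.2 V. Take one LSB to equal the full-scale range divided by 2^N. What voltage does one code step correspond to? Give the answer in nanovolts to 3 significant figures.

Full-scale range = 1.2 V − (-1.2 V) = 2.4 V.
2^23 = 8388608 levels.
LSB = 2.4 V ÷ 2^23 = 2.4/8388608 V = 286 nV.

286 nV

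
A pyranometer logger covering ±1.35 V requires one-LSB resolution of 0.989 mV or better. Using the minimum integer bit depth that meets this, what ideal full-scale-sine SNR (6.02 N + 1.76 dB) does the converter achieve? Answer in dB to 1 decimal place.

74.0 dB

Range = 1.35 − (-1.35) = 2.7 V.
2.7 V / 0.989 mV = 2730. Since 2^11 = 2048 and 2^12 = 4096, N = 12.
Ideal SNR at N = 12: 6.02·12 + 1.76 = 74.0 dB.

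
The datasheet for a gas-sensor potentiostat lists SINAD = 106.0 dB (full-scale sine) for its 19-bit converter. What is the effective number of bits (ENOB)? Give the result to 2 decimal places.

17.32 bits

Inverting SNR = 6.02 N + 1.76: N_eff = (106.0 − 1.76)/6.02 = 17.3156.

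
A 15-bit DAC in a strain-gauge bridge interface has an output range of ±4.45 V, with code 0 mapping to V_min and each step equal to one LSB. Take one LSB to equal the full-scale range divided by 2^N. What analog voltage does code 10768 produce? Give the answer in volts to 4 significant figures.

The full-scale span is 4.45 − (-4.45) = 8.9 V. LSB = 8.9 V / 2^15.
V_out = V_min + code × LSB = -4.45 V + 10768 × 8.9 V / 32768
      = -4.45 V + 2.92466 V = -1.52534 V.

-1.525 V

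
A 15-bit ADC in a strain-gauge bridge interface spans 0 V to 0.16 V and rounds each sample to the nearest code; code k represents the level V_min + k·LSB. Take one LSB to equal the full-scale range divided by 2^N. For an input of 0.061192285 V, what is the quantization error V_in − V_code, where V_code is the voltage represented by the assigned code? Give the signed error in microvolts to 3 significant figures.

Range is 0.16 V. LSB = 0.16 V / 2^15 ≈ 4.883 µV.
Position in LSBs: (0.061192285 − (0)) × 32768/0.16 = 12532.1800; rounding gives k = 12532.
Reconstructed level: 0 + 12532 × 0.16/32768 V = 0.061191406250 V.
Error = V_in − V_code = 0.061192285 − (0.061191406250) = +0.879 µV.

+0.879 µV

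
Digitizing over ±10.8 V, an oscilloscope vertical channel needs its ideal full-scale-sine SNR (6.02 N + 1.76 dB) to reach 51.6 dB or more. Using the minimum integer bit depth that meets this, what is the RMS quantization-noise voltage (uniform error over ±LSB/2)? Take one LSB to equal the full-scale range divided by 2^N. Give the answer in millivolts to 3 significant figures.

12.2 mV

Full-scale range = 10.8 V − (-10.8 V) = 21.6 V.
Solving 6.02 N ≥ 51.6 − 1.76: N ≥ 8.279. Round up → N = 9.
Step size = 21.6/512 V = 42.188 mV.
RMS noise = LSB/√12 = 12.2 mV.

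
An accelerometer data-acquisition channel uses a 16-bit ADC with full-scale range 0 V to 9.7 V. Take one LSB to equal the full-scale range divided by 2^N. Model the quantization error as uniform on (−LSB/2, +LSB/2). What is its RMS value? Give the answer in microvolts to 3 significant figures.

42.7 µV

Span = 9.7 V.
Step size = 9.7/65536 V = 148.01 µV.
RMS of a uniform error over width LSB is LSB/√12 = 42.7 µV.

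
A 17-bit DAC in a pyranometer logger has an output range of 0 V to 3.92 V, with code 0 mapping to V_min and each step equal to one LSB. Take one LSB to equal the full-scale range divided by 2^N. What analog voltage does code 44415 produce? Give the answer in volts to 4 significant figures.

Range is 3.92 V. LSB = 3.92 V / 2^17.
Output = V_min + (44415/131072) × range = 0 + 0.338860 × 3.92 V
      = 0 V + 1.32833 V = 1.32833 V.

1.328 V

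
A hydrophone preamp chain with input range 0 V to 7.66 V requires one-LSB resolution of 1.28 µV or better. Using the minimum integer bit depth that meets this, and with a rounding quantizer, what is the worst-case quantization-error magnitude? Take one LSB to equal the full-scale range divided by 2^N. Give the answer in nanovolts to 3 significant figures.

Range is 7.66 V.
Levels needed ≥ 7.66/1.28 µV = 5.984e6. 2^23 = 8388608 suffices, so N_min = 23.
LSB = 7.66 V / 2^23 = 0.91314 µV.
Half an LSB is 457 nV.

457 nV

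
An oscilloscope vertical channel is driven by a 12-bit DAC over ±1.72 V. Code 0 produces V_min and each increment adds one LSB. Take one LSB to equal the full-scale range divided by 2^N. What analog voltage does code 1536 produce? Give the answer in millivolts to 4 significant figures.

Range = 1.72 − (-1.72) = 3.44 V. LSB = 3.44 V / 2^12.
Output = V_min + (1536/4096) × range = -1.72 + 0.375000 × 3.44 V
      = -1.72 + 1.29000 = -0.430000 V.

-430.0 mV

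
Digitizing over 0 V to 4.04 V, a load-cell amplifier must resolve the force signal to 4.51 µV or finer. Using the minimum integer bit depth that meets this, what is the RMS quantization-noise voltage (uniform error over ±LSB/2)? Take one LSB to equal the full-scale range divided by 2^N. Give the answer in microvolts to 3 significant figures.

Full-scale range = 4.04 V.
Need 2^N ≥ 4.04 V / 4.51 µV = 895800 → N_min = 20.
LSB = 4.04 V ÷ 2^20 = 4.04/1048576 V = 3.8528 µV.
V_rms = LSB/√12 = 1.11 µV.

1.11 µV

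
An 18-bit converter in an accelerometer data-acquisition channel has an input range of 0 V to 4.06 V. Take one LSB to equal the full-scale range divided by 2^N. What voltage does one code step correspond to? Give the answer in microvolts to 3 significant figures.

15.5 µV

Full-scale range = 4.06 V.
2^18 = 262144 levels.
LSB = 4.06 V / 2^18 = 15.5 µV.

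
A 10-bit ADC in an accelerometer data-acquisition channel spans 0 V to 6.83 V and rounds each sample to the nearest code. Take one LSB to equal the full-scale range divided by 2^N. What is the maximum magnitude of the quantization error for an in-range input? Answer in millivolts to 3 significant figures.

3.33 mV

Full-scale range = 6.83 V.
Step size = 6.83/1024 V = 6.6699 mV.
|e|_max = LSB/2 = 3.33 mV.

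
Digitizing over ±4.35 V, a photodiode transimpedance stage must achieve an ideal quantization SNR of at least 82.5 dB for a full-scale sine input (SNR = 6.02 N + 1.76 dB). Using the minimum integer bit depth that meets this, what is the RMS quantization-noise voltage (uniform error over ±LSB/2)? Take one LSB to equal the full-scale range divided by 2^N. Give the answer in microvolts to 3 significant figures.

153 µV

Full-scale range = 4.35 V − (-4.35 V) = 8.7 V.
Required N = ⌈(82.5 − 1.76)/6.02⌉ = ⌈13.412⌉ = 14.
One LSB is 8.7 V / 16384 = 0.53101 mV.
V_rms = LSB/√12 = 153 µV.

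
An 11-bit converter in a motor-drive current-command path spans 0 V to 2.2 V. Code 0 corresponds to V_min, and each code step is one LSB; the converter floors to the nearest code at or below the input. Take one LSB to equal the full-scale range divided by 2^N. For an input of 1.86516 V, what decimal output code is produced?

1736

Span = 2.2 V. LSB = 2.2 V / 2^11 ≈ 1.074 mV.
code = ⌊(V_in − V_min)/LSB⌋ = ⌊(V_in − V_min) × 2^11 / range⌋
     = ⌊(1.86516 − (0)) × 2048 / 2.2⌋ = ⌊1.86516 × 2048/2.2⌋
     = ⌊1736.294⌋ = 1736.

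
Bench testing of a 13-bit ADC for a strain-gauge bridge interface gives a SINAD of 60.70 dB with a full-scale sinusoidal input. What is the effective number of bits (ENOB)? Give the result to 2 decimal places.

Inverting SNR = 6.02 N + 1.76: N_eff = (60.70 − 1.76)/6.02 = 9.7907.

9.79 bits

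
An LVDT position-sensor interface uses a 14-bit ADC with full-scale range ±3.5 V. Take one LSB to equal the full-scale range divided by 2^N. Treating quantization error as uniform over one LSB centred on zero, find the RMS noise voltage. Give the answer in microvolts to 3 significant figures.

123 µV

Range = 3.5 − (-3.5) = 7 V.
LSB = 7 V / 2^14 = 427.25 µV.
V_rms = LSB/√12 = 427.25 µV / √12 = 123 µV.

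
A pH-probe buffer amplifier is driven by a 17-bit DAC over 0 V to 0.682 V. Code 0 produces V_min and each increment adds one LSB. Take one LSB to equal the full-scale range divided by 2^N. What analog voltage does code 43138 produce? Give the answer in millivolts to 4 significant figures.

Range is 0.682 V. LSB = 0.682 V / 2^17.
V_out = V_min + code × LSB = 0 V + 43138 × 0.682 V / 131072
      = 0 + 0.224458 = 0.224458 V.

224.5 mV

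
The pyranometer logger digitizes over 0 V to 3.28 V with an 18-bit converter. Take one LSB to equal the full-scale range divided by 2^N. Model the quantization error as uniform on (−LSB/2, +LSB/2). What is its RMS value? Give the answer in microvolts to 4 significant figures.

Span = 3.28 V.
LSB = 3.28 V / 2^18 = 12.5122 µV.
RMS of a uniform error over width LSB is LSB/√12 = 3.612 µV.

3.612 µV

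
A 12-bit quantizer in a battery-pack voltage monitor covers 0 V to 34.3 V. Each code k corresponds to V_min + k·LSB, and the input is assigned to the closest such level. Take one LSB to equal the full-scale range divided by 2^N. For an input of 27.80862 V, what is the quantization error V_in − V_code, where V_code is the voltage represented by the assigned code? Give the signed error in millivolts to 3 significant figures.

−1.51 mV

V_FS = 34.3 V. LSB = 34.3 V / 2^12 ≈ 8.374 mV.
Position in LSBs: (27.80862 − (0)) × 4096/34.3 = 3320.8195; rounding gives k = 3321.
Reconstructed level: 0 + 3321 × 34.3/4096 V = 27.81013184 V.
Error = V_in − V_code = 27.80862 − (27.81013184) = −1.51 mV.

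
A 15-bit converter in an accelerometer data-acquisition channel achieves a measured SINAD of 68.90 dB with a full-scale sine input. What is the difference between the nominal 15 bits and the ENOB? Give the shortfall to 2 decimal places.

N_eff = (68.90 − 1.76)/6.02 = 11.1528 bits.
15 − 11.1528 = 3.85 bits below nominal.

3.85 bits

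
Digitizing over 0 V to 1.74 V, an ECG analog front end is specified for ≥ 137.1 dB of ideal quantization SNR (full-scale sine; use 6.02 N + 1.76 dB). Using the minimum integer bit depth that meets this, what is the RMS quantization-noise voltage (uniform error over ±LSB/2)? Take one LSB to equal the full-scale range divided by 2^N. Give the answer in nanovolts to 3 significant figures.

59.9 nV

Range is 1.74 V.
N ≥ (137.1 − 1.76)/6.02 = 22.482 → N_min = 23.
Step size = 1.74/8388608 V = 207.42 nV.
RMS noise = LSB/√12 = 59.9 nV.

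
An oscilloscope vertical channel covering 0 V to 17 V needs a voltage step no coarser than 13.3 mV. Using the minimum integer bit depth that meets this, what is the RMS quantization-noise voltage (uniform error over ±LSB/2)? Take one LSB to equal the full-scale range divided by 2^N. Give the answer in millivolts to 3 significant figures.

2.40 mV

Range is 17 V.
17 V / 13.3 mV = 1278. Since 2^10 = 1024 and 2^11 = 2048, N = 11.
Step size = 17/2048 V = 8.3008 mV.
V_rms = LSB/√12 = 2.40 mV.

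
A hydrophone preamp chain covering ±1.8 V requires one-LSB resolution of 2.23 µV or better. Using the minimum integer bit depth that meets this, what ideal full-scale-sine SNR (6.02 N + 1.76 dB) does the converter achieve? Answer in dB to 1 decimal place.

Span: 1.8 V − (-1.8 V) = 3.6 V.
Required number of levels: 3.6/2.23 µV = 1.6143e6; smallest N with 2^N ≥ that is 21.
SNR = 6.02 × 21 + 1.76 = 128.18 dB.

128.2 dB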